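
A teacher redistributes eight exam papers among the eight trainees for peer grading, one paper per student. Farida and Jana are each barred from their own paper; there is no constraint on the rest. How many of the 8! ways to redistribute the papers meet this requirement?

30960

Inclusion-exclusion on the 2 forbidden self-matches:
Σ_{j=0}^{2} (-1)^j C(2,j)(8-j)!
= C(2,0)·8! - C(2,1)·7! + C(2,2)·6!
= 40320 - 10080 + 720
= 30960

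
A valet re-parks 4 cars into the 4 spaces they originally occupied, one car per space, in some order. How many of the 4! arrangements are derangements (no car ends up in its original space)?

9

!4 is the nearest integer to 4!/e.
4! = 24, and 24/e ≈ 8.83, so !4 = 9.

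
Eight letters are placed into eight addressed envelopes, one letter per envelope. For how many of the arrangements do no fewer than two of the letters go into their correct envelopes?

10655

# with exactly i fixed is C(8,i)·!(8-i); sum over i=2..8:
  i=2: C(8,2)·!6 = 28·265 = 7420
  i=3: C(8,3)·!5 = 56·44 = 2464
  i=4: C(8,4)·!4 = 70·9 = 630
  i=5: C(8,5)·!3 = 56·2 = 112
  i=6: C(8,6)·!2 = 28·1 = 28
  i=7: C(8,7)·!1 = 8·0 = 0
  i=8: C(8,8)·!0 = 1·1 = 1
Total = 10655.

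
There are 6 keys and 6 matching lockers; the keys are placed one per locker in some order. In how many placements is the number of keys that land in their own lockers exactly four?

15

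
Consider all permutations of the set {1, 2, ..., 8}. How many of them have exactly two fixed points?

Pick the 2 fixed positions: C(8,2) = 28 ways.
The remaining 6 must be deranged: !6 = 265.
Total: 28 × 265 = 7420.

7420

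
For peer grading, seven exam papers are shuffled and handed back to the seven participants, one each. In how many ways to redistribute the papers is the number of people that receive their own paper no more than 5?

5039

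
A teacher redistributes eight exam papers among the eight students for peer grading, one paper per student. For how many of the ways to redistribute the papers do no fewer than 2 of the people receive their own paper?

# with exactly i fixed is C(8,i)·!(8-i); sum over i=2..8:
  i=2: C(8,2)·!6 = 28·265 = 7420
  i=3: C(8,3)·!5 = 56·44 = 2464
  i=4: C(8,4)·!4 = 70·9 = 630
  i=5: C(8,5)·!3 = 56·2 = 112
  i=6: C(8,6)·!2 = 28·1 = 28
  i=7: C(8,7)·!1 = 8·0 = 0
  i=8: C(8,8)·!0 = 1·1 = 1
Total = 10655.

10655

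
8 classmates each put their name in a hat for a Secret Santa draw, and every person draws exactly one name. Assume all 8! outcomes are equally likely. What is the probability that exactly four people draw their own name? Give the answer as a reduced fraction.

1/64

Favorable outcomes: C(8,4)·!4 = 70·9 = 630.
Total outcomes: 8! = 40320.
Probability = 630/40320 = 1/64.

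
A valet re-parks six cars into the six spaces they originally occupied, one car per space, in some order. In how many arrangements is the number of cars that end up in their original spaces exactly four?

15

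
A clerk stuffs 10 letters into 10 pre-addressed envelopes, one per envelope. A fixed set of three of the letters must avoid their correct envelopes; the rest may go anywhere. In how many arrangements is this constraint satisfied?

Inclusion-exclusion on the 3 forbidden self-matches:
Σ_{j=0}^{3} (-1)^j C(3,j)(10-j)!
= C(3,0)·10! - C(3,1)·9! + C(3,2)·8! - C(3,3)·7!
= 3628800 - 1088640 + 120960 - 5040
= 2656080

2656080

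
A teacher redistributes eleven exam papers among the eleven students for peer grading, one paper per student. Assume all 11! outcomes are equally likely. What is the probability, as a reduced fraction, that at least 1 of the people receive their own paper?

Favorable outcomes: Σ_{i≥1} C(11,i)·!(11-i) = 11·1334961 + 55·133496 + 165·14833 + 330·1854 + 462·265 + 462·44 + 330·9 + 165·2 + 55·1 + 11·0 + 1·1 = 25232230.
Total outcomes: 11! = 39916800.
Probability = 25232230/39916800 = 2523223/3991680.

2523223/3991680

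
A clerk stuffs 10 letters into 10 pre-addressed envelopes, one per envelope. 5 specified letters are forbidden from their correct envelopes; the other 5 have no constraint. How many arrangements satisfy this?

2170680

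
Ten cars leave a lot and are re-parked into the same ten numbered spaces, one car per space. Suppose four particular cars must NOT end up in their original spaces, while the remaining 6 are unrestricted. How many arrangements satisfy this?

Let A_j be the event that the j-th constrained one is fixed. By inclusion-exclusion over the 4 events:
Σ_{j=0}^{4} (-1)^j C(4,j)(10-j)!
= C(4,0)·10! - C(4,1)·9! + C(4,2)·8! - C(4,3)·7! + C(4,4)·6!
= 3628800 - 1451520 + 241920 - 20160 + 720
= 2399760

2399760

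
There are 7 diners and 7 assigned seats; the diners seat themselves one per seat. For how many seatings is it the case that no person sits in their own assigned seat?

1854

By inclusion-exclusion, !7 = Σ (-1)^k · 7!/k! for k=0..7
= 7! - 7!/1! + 7!/2! - 7!/3! + 7!/4! - 7!/5! + 7!/6! - 7!/7!
= 5040 - 5040 + 2520 - 840 + 210 - 42 + 7 - 1
= 1854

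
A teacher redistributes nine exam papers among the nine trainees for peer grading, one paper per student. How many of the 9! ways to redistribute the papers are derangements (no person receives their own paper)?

133496

!9 = 9! · Σ_{k=0}^{9} (-1)^k/k!
= 9! - 9!/1! + 9!/2! - 9!/3! + 9!/4! - 9!/5! + 9!/6! - 9!/7! + 9!/8! - 9!/9!
= 362880 - 362880 + 181440 - 60480 + 15120 - 3024 + 504 - 72 + 9 - 1
= 133496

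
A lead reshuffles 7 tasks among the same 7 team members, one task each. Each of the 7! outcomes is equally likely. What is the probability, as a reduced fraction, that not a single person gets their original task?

103/280

Favorable outcomes: !7 = 1854.
Total outcomes: 7! = 5040.
Probability = 1854/5040 = 103/280.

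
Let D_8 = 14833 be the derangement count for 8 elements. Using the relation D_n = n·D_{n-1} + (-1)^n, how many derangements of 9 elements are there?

133496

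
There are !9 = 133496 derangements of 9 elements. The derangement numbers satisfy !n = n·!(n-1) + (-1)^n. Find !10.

1334961

!10 = 10·133496 + 1 = 1334961.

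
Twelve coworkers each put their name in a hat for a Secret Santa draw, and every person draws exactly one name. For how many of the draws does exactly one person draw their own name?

Pick the single fixed position: C(12,1) = 12 ways.
The other 11 form a derangement: !11 = 14684570.
Total: 12 × 14684570 = 176214840.

176214840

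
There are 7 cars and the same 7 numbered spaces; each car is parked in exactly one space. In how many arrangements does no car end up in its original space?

1854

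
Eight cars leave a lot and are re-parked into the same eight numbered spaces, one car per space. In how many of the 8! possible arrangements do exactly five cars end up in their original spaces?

112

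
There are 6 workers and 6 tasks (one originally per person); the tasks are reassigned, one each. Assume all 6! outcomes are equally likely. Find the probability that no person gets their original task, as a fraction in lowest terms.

Favorable outcomes: !6 = 265.
Total outcomes: 6! = 720.
Probability = 265/720 = 53/144.

53/144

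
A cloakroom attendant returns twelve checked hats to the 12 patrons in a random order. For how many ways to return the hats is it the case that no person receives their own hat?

176214841

Recurrence: !12 = 11·(!11 + !10).
!12 = 11·(14684570 + 1334961) = 11·16019531 = 176214841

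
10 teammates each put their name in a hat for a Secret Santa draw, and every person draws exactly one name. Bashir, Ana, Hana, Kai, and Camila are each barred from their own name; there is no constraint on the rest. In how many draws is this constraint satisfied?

2170680

Inclusion-exclusion on the 5 forbidden self-matches:
Σ_{j=0}^{5} (-1)^j C(5,j)(10-j)!
= C(5,0)·10! - C(5,1)·9! + C(5,2)·8! - C(5,3)·7! + C(5,4)·6! - C(5,5)·5!
= 3628800 - 1814400 + 403200 - 50400 + 3600 - 120
= 2170680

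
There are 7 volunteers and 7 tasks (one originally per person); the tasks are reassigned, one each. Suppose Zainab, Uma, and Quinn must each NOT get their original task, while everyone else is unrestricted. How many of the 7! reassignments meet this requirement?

Let A_j be the event that the j-th constrained one is fixed. By inclusion-exclusion over the 3 events:
Σ_{j=0}^{3} (-1)^j C(3,j)(7-j)!
= C(3,0)·7! - C(3,1)·6! + C(3,2)·5! - C(3,3)·4!
= 5040 - 2160 + 360 - 24
= 3216

3216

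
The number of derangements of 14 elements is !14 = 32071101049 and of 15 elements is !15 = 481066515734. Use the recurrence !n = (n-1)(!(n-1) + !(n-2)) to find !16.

7697064251745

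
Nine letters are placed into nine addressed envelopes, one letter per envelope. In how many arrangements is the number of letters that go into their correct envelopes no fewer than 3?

# with exactly i fixed is C(9,i)·!(9-i); sum over i=3..9:
  i=3: C(9,3)·!6 = 84·265 = 22260
  i=4: C(9,4)·!5 = 126·44 = 5544
  i=5: C(9,5)·!4 = 126·9 = 1134
  i=6: C(9,6)·!3 = 84·2 = 168
  i=7: C(9,7)·!2 = 36·1 = 36
  i=8: C(9,8)·!1 = 9·0 = 0
  i=9: C(9,9)·!0 = 1·1 = 1
Total = 29143.

29143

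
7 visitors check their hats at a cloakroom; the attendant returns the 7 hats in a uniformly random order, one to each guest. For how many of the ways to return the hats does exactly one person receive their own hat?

1855

Pick the single fixed position: C(7,1) = 7 ways.
The remaining 6 must be deranged: !6 = 265.
Total: 7 × 265 = 1855.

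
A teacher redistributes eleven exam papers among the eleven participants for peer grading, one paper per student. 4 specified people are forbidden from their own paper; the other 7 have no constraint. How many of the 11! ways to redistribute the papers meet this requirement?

Let A_j be the event that the j-th constrained one is fixed. By inclusion-exclusion over the 4 events:
Σ_{j=0}^{4} (-1)^j C(4,j)(11-j)!
= C(4,0)·11! - C(4,1)·10! + C(4,2)·9! - C(4,3)·8! + C(4,4)·7!
= 39916800 - 14515200 + 2177280 - 161280 + 5040
= 27422640

27422640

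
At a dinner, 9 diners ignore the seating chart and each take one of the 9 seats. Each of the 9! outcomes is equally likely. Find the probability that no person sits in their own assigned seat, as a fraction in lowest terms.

16687/45360

Favorable outcomes: !9 = 133496.
Total outcomes: 9! = 362880.
Probability = 133496/362880 = 16687/45360.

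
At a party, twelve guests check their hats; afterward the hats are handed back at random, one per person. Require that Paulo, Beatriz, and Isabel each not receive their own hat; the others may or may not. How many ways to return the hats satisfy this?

Inclusion-exclusion on the 3 forbidden self-matches:
Σ_{j=0}^{3} (-1)^j C(3,j)(12-j)!
= C(3,0)·12! - C(3,1)·11! + C(3,2)·10! - C(3,3)·9!
= 479001600 - 119750400 + 10886400 - 362880
= 369774720

369774720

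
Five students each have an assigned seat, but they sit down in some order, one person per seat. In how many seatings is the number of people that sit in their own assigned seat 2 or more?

Sum C(5,i)·!(5-i) for i = 2..5:
  i=2: C(5,2)·!3 = 10·2 = 20
  i=3: C(5,3)·!2 = 10·1 = 10
  i=4: C(5,4)·!1 = 5·0 = 0
  i=5: C(5,5)·!0 = 1·1 = 1
Total = 31.

31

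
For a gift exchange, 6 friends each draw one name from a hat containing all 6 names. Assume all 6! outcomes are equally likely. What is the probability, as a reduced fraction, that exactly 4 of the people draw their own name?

1/48

Favorable outcomes: C(6,4)·!2 = 15·1 = 15.
Total outcomes: 6! = 720.
Probability = 15/720 = 1/48.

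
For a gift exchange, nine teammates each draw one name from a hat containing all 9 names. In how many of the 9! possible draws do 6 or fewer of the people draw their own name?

362843

Sum C(9,i)·!(9-i) for i = 0..6:
  i=0: C(9,0)·!9 = 1·133496 = 133496
  i=1: C(9,1)·!8 = 9·14833 = 133497
  i=2: C(9,2)·!7 = 36·1854 = 66744
  i=3: C(9,3)·!6 = 84·265 = 22260
  i=4: C(9,4)·!5 = 126·44 = 5544
  i=5: C(9,5)·!4 = 126·9 = 1134
  i=6: C(9,6)·!3 = 84·2 = 168
Total = 362843.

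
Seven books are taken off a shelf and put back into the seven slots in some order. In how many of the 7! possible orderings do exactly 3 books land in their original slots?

315

Choose which 3 of the 7 are fixed: C(7,3) = 35.
The other 4 form a derangement: !4 = 9.
Total: 35 × 9 = 315.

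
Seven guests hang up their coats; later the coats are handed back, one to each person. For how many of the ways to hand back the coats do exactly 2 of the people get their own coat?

Choose which 2 of the 7 are fixed: C(7,2) = 21.
The remaining 5 must be deranged: !5 = 44.
Total: 21 × 44 = 924.

924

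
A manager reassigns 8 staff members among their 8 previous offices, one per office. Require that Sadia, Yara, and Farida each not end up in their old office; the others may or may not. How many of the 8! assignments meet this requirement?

27240

Let A_j be the event that the j-th constrained one is fixed. By inclusion-exclusion over the 3 events:
Σ_{j=0}^{3} (-1)^j C(3,j)(8-j)!
= C(3,0)·8! - C(3,1)·7! + C(3,2)·6! - C(3,3)·5!
= 40320 - 15120 + 2160 - 120
= 27240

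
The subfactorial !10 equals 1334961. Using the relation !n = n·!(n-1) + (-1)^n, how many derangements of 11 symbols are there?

14684570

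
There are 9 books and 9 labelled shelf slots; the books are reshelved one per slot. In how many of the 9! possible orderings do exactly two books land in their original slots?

66744

Pick the 2 fixed positions: C(9,2) = 36 ways.
The other 7 form a derangement: !7 = 1854.
Total: 36 × 1854 = 66744.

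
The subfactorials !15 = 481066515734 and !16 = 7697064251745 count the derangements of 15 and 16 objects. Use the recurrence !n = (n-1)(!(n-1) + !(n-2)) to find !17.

!17 = (17-1)·(!16 + !15) = 16·(7697064251745 + 481066515734) = 16·8178130767479 = 130850092279664.

130850092279664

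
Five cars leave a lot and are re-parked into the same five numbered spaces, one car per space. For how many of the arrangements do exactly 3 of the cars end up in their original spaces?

Choose which 3 of the 5 are fixed: C(5,3) = 10.
The remaining 2 must be deranged: !2 = 1.
Total: 10 × 1 = 10.

10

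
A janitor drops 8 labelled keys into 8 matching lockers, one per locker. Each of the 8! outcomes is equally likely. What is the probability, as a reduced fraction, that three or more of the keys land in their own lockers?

Favorable outcomes: Σ_{i≥3} C(8,i)·!(8-i) = 56·44 + 70·9 + 56·2 + 28·1 + 8·0 + 1·1 = 3235.
Total outcomes: 8! = 40320.
Probability = 3235/40320 = 647/8064.

647/8064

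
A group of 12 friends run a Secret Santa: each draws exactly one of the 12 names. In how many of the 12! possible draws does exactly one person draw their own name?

Choose which one of the 12 is fixed: C(12,1) = 12.
The remaining 11 must be deranged: !11 = 14684570.
Total: 12 × 14684570 = 176214840.

176214840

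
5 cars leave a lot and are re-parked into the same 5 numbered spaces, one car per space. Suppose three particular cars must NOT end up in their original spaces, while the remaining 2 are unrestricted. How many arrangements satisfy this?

Inclusion-exclusion on the 3 forbidden self-matches:
Σ_{j=0}^{3} (-1)^j C(3,j)(5-j)!
= C(3,0)·5! - C(3,1)·4! + C(3,2)·3! - C(3,3)·2!
= 120 - 72 + 18 - 2
= 64

64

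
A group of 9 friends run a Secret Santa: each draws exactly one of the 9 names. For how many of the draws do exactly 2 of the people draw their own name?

66744

Pick the 2 fixed positions: C(9,2) = 36 ways.
The other 7 form a derangement: !7 = 1854.
Total: 36 × 1854 = 66744.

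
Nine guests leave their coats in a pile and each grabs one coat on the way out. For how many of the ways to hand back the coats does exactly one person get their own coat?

133497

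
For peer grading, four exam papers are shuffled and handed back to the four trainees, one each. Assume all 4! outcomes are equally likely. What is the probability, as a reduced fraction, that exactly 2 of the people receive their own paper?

1/4

Favorable outcomes: C(4,2)·!2 = 6·1 = 6.
Total outcomes: 4! = 24.
Probability = 6/24 = 1/4.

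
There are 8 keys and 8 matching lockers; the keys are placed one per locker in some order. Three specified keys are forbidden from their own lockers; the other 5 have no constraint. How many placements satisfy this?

27240

Let A_j be the event that the j-th constrained one is fixed. By inclusion-exclusion over the 3 events:
Σ_{j=0}^{3} (-1)^j C(3,j)(8-j)!
= C(3,0)·8! - C(3,1)·7! + C(3,2)·6! - C(3,3)·5!
= 40320 - 15120 + 2160 - 120
= 27240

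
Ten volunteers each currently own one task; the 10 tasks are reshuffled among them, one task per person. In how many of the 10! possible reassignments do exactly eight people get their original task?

45

Choose which 8 of the 10 are fixed: C(10,8) = 45.
The other 2 form a derangement: !2 = 1.
Total: 45 × 1 = 45.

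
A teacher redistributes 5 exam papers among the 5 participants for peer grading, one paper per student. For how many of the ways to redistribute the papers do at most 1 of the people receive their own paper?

89

# with exactly i fixed is C(5,i)·!(5-i); sum over i=0..1:
  i=0: C(5,0)·!5 = 1·44 = 44
  i=1: C(5,1)·!4 = 5·9 = 45
Total = 89.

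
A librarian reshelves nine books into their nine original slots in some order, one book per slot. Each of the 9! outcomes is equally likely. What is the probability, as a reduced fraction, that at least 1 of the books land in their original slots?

Favorable outcomes: Σ_{i≥1} C(9,i)·!(9-i) = 9·14833 + 36·1854 + 84·265 + 126·44 + 126·9 + 84·2 + 36·1 + 9·0 + 1·1 = 229384.
Total outcomes: 9! = 362880.
Probability = 229384/362880 = 28673/45360.

28673/45360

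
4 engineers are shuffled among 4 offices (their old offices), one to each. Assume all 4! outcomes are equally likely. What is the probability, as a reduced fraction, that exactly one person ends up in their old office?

1/3

Favorable outcomes: C(4,1)·!3 = 4·2 = 8.
Total outcomes: 4! = 24.
Probability = 8/24 = 1/3.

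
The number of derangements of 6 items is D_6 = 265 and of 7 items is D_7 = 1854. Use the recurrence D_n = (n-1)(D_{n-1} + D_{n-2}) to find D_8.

14833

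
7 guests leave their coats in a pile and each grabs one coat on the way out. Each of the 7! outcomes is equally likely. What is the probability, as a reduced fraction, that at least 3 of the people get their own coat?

Favorable outcomes: Σ_{i≥3} C(7,i)·!(7-i) = 35·9 + 35·2 + 21·1 + 7·0 + 1·1 = 407.
Total outcomes: 7! = 5040.
Probability = 407/5040 = 407/5040.

407/5040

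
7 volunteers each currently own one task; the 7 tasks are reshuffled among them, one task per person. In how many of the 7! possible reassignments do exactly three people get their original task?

Choose which 3 of the 7 are fixed: C(7,3) = 35.
The remaining 4 must be deranged: !4 = 9.
Total: 35 × 9 = 315.

315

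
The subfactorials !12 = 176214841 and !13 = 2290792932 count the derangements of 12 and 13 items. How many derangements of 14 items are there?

32071101049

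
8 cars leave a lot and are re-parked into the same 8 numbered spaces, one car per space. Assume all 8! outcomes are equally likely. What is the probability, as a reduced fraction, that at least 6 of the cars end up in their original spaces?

29/40320

Favorable outcomes: Σ_{i≥6} C(8,i)·!(8-i) = 28·1 + 8·0 + 1·1 = 29.
Total outcomes: 8! = 40320.
Probability = 29/40320 = 29/40320.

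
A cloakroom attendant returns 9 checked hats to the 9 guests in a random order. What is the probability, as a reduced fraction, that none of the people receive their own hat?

Favorable outcomes: !9 = 133496.
Total outcomes: 9! = 362880.
Probability = 133496/362880 = 16687/45360.

16687/45360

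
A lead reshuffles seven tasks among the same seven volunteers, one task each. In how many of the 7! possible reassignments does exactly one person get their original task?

1855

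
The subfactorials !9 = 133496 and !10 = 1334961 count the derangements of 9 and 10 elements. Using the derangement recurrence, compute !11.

!11 = (11-1)·(!10 + !9) = 10·(1334961 + 133496) = 10·1468457 = 14684570.

14684570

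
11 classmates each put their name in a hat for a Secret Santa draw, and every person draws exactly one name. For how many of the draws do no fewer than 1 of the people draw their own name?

25232230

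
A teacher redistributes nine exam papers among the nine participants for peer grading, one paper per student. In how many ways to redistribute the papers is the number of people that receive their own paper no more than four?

# with exactly i fixed is C(9,i)·!(9-i); sum over i=0..4:
  i=0: C(9,0)·!9 = 1·133496 = 133496
  i=1: C(9,1)·!8 = 9·14833 = 133497
  i=2: C(9,2)·!7 = 36·1854 = 66744
  i=3: C(9,3)·!6 = 84·265 = 22260
  i=4: C(9,4)·!5 = 126·44 = 5544
Total = 361541.

361541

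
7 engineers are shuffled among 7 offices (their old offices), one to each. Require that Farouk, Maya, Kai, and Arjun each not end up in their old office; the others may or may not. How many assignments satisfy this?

2790

Let A_j be the event that the j-th constrained one is fixed. By inclusion-exclusion over the 4 events:
Σ_{j=0}^{4} (-1)^j C(4,j)(7-j)!
= C(4,0)·7! - C(4,1)·6! + C(4,2)·5! - C(4,3)·4! + C(4,4)·3!
= 5040 - 2880 + 720 - 96 + 6
= 2790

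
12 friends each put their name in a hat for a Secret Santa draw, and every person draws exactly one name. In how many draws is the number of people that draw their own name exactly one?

Choose which one of the 12 is fixed: C(12,1) = 12.
The remaining 11 must be deranged: !11 = 14684570.
Total: 12 × 14684570 = 176214840.

176214840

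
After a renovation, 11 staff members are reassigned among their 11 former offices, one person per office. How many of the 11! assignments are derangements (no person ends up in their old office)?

Recurrence: !11 = 11·!10 + (-1)^11.
!11 = 11·1334961 - 1 = 14684570

14684570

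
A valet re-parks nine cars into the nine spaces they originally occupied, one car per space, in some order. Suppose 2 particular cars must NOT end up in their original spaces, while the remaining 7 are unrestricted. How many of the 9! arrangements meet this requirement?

287280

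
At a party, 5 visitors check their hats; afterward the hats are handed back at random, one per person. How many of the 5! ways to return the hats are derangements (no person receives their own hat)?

Recurrence: !5 = 5·!4 + (-1)^5.
!5 = 5·9 - 1 = 44

44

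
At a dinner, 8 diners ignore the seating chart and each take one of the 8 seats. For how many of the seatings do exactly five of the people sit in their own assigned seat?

112

Pick the 5 fixed positions: C(8,5) = 56 ways.
The other 3 form a derangement: !3 = 2.
Total: 56 × 2 = 112.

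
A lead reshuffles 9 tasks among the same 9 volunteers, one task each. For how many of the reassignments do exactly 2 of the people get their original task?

66744

Pick the 2 fixed positions: C(9,2) = 36 ways.
The other 7 form a derangement: !7 = 1854.
Total: 36 × 1854 = 66744.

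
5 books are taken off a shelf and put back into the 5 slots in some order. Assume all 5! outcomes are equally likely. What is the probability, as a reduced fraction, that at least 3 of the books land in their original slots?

11/120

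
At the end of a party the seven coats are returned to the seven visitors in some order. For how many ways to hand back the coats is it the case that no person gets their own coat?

1854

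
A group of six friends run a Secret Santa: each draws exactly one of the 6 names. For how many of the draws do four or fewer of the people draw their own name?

719

# with exactly i fixed is C(6,i)·!(6-i); sum over i=0..4:
  i=0: C(6,0)·!6 = 1·265 = 265
  i=1: C(6,1)·!5 = 6·44 = 264
  i=2: C(6,2)·!4 = 15·9 = 135
  i=3: C(6,3)·!3 = 20·2 = 40
  i=4: C(6,4)·!2 = 15·1 = 15
Total = 719.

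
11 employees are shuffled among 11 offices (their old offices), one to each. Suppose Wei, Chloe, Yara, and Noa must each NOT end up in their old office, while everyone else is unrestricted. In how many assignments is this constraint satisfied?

27422640

Let A_j be the event that the j-th constrained one is fixed. By inclusion-exclusion over the 4 events:
Σ_{j=0}^{4} (-1)^j C(4,j)(11-j)!
= C(4,0)·11! - C(4,1)·10! + C(4,2)·9! - C(4,3)·8! + C(4,4)·7!
= 39916800 - 14515200 + 2177280 - 161280 + 5040
= 27422640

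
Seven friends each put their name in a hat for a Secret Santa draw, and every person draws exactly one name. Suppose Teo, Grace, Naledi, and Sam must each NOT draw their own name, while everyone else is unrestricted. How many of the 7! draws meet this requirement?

2790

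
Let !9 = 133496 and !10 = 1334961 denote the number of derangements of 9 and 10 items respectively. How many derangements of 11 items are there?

14684570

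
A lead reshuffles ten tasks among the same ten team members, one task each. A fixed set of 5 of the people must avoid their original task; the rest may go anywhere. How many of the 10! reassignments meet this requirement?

Let A_j be the event that the j-th constrained one is fixed. By inclusion-exclusion over the 5 events:
Σ_{j=0}^{5} (-1)^j C(5,j)(10-j)!
= C(5,0)·10! - C(5,1)·9! + C(5,2)·8! - C(5,3)·7! + C(5,4)·6! - C(5,5)·5!
= 3628800 - 1814400 + 403200 - 50400 + 3600 - 120
= 2170680

2170680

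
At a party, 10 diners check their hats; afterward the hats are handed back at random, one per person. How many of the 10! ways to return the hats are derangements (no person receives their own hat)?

Recurrence: !10 = 10·!9 + (-1)^10.
!10 = 10·133496 + 1 = 1334961

1334961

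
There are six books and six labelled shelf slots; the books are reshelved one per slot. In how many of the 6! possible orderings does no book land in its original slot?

265

Recurrence: !6 = 6·!5 + (-1)^6.
!6 = 6·44 + 1 = 265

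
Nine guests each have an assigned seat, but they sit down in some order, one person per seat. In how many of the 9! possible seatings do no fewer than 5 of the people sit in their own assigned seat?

Sum C(9,i)·!(9-i) for i = 5..9:
  i=5: C(9,5)·!4 = 126·9 = 1134
  i=6: C(9,6)·!3 = 84·2 = 168
  i=7: C(9,7)·!2 = 36·1 = 36
  i=8: C(9,8)·!1 = 9·0 = 0
  i=9: C(9,9)·!0 = 1·1 = 1
Total = 1339.

1339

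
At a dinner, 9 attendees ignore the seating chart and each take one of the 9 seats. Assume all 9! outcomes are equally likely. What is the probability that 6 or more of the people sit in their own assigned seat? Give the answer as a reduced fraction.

Favorable outcomes: Σ_{i≥6} C(9,i)·!(9-i) = 84·2 + 36·1 + 9·0 + 1·1 = 205.
Total outcomes: 9! = 362880.
Probability = 205/362880 = 41/72576.

41/72576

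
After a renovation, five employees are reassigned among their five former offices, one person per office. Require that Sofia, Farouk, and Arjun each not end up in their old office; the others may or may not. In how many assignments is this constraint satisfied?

64

Let A_j be the event that the j-th constrained one is fixed. By inclusion-exclusion over the 3 events:
Σ_{j=0}^{3} (-1)^j C(3,j)(5-j)!
= C(3,0)·5! - C(3,1)·4! + C(3,2)·3! - C(3,3)·2!
= 120 - 72 + 18 - 2
= 64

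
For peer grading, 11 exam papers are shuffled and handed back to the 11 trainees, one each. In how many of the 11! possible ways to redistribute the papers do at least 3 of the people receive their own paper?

Sum C(11,i)·!(11-i) for i = 3..11:
  i=3: C(11,3)·!8 = 165·14833 = 2447445
  i=4: C(11,4)·!7 = 330·1854 = 611820
  i=5: C(11,5)·!6 = 462·265 = 122430
  i=6: C(11,6)·!5 = 462·44 = 20328
  i=7: C(11,7)·!4 = 330·9 = 2970
  i=8: C(11,8)·!3 = 165·2 = 330
  i=9: C(11,9)·!2 = 55·1 = 55
  i=10: C(11,10)·!1 = 11·0 = 0
  i=11: C(11,11)·!0 = 1·1 = 1
Total = 3205379.

3205379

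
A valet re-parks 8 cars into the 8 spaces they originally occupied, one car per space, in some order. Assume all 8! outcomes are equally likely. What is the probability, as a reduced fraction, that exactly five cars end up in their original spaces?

1/360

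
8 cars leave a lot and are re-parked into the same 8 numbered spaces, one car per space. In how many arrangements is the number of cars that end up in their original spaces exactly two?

Pick the 2 fixed positions: C(8,2) = 28 ways.
The remaining 6 must be deranged: !6 = 265.
Total: 28 × 265 = 7420.

7420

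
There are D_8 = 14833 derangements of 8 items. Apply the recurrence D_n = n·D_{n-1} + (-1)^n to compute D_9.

133496

D_9 = 9·14833 - 1 = 133496.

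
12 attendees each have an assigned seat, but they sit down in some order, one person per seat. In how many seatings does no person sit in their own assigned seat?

Recurrence: !12 = 12·!11 + (-1)^12.
!12 = 12·14684570 + 1 = 176214841

176214841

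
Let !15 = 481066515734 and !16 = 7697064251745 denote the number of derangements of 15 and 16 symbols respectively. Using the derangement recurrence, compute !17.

130850092279664

!17 = (17-1)·(!16 + !15) = 16·(7697064251745 + 481066515734) = 16·8178130767479 = 130850092279664.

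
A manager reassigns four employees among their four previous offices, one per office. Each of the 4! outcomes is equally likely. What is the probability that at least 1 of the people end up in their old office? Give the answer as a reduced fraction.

Favorable outcomes: Σ_{i≥1} C(4,i)·!(4-i) = 4·2 + 6·1 + 4·0 + 1·1 = 15.
Total outcomes: 4! = 24.
Probability = 15/24 = 5/8.

5/8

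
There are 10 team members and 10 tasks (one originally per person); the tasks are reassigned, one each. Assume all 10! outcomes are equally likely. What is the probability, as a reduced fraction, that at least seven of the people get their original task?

143/1814400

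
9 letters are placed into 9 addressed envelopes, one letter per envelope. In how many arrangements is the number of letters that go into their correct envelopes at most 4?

361541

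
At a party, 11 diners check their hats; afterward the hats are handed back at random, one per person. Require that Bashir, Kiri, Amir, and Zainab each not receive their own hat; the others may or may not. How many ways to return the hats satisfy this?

Let A_j be the event that the j-th constrained one is fixed. By inclusion-exclusion over the 4 events:
Σ_{j=0}^{4} (-1)^j C(4,j)(11-j)!
= C(4,0)·11! - C(4,1)·10! + C(4,2)·9! - C(4,3)·8! + C(4,4)·7!
= 39916800 - 14515200 + 2177280 - 161280 + 5040
= 27422640

27422640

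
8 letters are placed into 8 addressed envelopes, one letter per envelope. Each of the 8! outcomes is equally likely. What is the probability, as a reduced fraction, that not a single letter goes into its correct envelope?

2119/5760

Favorable outcomes: !8 = 14833.
Total outcomes: 8! = 40320.
Probability = 14833/40320 = 2119/5760.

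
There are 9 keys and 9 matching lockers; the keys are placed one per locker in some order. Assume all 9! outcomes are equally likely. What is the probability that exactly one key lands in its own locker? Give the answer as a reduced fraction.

2119/5760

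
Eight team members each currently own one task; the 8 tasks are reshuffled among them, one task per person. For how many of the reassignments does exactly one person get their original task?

14832

Pick the single fixed position: C(8,1) = 8 ways.
The remaining 7 must be deranged: !7 = 1854.
Total: 8 × 1854 = 14832.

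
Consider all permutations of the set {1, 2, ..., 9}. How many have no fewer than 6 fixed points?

Sum C(9,i)·!(9-i) for i = 6..9:
  i=6: C(9,6)·!3 = 84·2 = 168
  i=7: C(9,7)·!2 = 36·1 = 36
  i=8: C(9,8)·!1 = 9·0 = 0
  i=9: C(9,9)·!0 = 1·1 = 1
Total = 205.

205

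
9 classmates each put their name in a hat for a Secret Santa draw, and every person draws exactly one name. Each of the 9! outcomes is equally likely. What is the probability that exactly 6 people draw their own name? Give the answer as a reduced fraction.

Favorable outcomes: C(9,6)·!3 = 84·2 = 168.
Total outcomes: 9! = 362880.
Probability = 168/362880 = 1/2160.

1/2160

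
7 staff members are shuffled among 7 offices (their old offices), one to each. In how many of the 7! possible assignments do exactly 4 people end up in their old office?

70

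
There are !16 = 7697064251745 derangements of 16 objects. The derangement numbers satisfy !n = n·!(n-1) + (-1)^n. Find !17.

130850092279664

!17 = 17·7697064251745 - 1 = 130850092279664.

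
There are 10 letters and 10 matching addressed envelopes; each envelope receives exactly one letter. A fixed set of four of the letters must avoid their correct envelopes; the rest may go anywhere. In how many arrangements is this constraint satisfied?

Inclusion-exclusion on the 4 forbidden self-matches:
Σ_{j=0}^{4} (-1)^j C(4,j)(10-j)!
= C(4,0)·10! - C(4,1)·9! + C(4,2)·8! - C(4,3)·7! + C(4,4)·6!
= 3628800 - 1451520 + 241920 - 20160 + 720
= 2399760

2399760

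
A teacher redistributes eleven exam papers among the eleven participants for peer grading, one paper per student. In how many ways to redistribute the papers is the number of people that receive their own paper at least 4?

757934

Sum C(11,i)·!(11-i) for i = 4..11:
  i=4: C(11,4)·!7 = 330·1854 = 611820
  i=5: C(11,5)·!6 = 462·265 = 122430
  i=6: C(11,6)·!5 = 462·44 = 20328
  i=7: C(11,7)·!4 = 330·9 = 2970
  i=8: C(11,8)·!3 = 165·2 = 330
  i=9: C(11,9)·!2 = 55·1 = 55
  i=10: C(11,10)·!1 = 11·0 = 0
  i=11: C(11,11)·!0 = 1·1 = 1
Total = 757934.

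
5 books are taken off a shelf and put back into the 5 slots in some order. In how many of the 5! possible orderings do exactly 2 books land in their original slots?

Pick the 2 fixed positions: C(5,2) = 10 ways.
The remaining 3 must be deranged: !3 = 2.
Total: 10 × 2 = 20.

20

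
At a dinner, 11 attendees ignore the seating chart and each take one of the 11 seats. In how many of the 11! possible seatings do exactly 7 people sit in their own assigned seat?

Choose which 7 of the 11 are fixed: C(11,7) = 330.
The other 4 form a derangement: !4 = 9.
Total: 330 × 9 = 2970.

2970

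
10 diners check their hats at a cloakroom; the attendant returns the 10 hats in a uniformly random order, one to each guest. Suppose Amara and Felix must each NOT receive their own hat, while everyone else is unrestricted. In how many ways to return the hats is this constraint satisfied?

Inclusion-exclusion on the 2 forbidden self-matches:
Σ_{j=0}^{2} (-1)^j C(2,j)(10-j)!
= C(2,0)·10! - C(2,1)·9! + C(2,2)·8!
= 3628800 - 725760 + 40320
= 2943360

2943360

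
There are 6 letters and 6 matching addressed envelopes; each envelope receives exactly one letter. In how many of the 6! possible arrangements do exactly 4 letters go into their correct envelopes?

Choose which 4 of the 6 are fixed: C(6,4) = 15.
The remaining 2 must be deranged: !2 = 1.
Total: 15 × 1 = 15.

15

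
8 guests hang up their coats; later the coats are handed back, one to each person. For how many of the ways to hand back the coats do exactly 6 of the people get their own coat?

28

Pick the 6 fixed positions: C(8,6) = 28 ways.
The remaining 2 must be deranged: !2 = 1.
Total: 28 × 1 = 28.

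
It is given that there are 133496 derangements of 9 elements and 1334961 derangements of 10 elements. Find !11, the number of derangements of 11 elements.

!11 = (11-1)·(!10 + !9) = 10·(1334961 + 133496) = 10·1468457 = 14684570.

14684570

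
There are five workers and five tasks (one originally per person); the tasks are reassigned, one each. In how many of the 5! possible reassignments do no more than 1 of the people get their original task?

# with exactly i fixed is C(5,i)·!(5-i); sum over i=0..1:
  i=0: C(5,0)·!5 = 1·44 = 44
  i=1: C(5,1)·!4 = 5·9 = 45
Total = 89.

89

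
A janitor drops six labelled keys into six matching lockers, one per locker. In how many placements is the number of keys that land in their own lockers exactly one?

264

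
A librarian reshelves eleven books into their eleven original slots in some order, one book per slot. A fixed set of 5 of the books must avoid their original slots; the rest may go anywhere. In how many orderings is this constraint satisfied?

Inclusion-exclusion on the 5 forbidden self-matches:
Σ_{j=0}^{5} (-1)^j C(5,j)(11-j)!
= C(5,0)·11! - C(5,1)·10! + C(5,2)·9! - C(5,3)·8! + C(5,4)·7! - C(5,5)·6!
= 39916800 - 18144000 + 3628800 - 403200 + 25200 - 720
= 25022880

25022880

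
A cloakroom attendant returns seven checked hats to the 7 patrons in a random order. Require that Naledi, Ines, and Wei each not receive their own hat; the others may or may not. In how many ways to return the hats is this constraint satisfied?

Let A_j be the event that the j-th constrained one is fixed. By inclusion-exclusion over the 3 events:
Σ_{j=0}^{3} (-1)^j C(3,j)(7-j)!
= C(3,0)·7! - C(3,1)·6! + C(3,2)·5! - C(3,3)·4!
= 5040 - 2160 + 360 - 24
= 3216

3216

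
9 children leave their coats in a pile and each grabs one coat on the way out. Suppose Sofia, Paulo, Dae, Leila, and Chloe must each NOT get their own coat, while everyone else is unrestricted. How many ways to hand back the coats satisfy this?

205056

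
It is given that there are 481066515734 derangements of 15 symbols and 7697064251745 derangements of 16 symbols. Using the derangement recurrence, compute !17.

!17 = (17-1)·(!16 + !15) = 16·(7697064251745 + 481066515734) = 16·8178130767479 = 130850092279664.

130850092279664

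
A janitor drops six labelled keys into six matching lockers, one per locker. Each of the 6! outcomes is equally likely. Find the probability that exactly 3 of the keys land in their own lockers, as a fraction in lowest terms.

Favorable outcomes: C(6,3)·!3 = 20·2 = 40.
Total outcomes: 6! = 720.
Probability = 40/720 = 1/18.

1/18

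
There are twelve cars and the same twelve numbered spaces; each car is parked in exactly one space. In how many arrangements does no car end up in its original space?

176214841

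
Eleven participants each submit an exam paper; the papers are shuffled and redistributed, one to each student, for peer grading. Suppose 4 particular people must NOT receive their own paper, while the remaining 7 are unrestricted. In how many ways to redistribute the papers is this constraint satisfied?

27422640

Inclusion-exclusion on the 4 forbidden self-matches:
Σ_{j=0}^{4} (-1)^j C(4,j)(11-j)!
= C(4,0)·11! - C(4,1)·10! + C(4,2)·9! - C(4,3)·8! + C(4,4)·7!
= 39916800 - 14515200 + 2177280 - 161280 + 5040
= 27422640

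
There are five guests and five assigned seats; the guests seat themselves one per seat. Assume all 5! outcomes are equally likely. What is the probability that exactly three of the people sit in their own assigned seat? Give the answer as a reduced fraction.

1/12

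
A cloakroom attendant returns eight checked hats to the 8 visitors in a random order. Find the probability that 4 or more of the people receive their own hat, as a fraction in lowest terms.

257/13440

Favorable outcomes: Σ_{i≥4} C(8,i)·!(8-i) = 70·9 + 56·2 + 28·1 + 8·0 + 1·1 = 771.
Total outcomes: 8! = 40320.
Probability = 771/40320 = 257/13440.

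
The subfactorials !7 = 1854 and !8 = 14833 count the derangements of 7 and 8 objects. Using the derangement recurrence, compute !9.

!9 = (9-1)·(!8 + !7) = 8·(14833 + 1854) = 8·16687 = 133496.

133496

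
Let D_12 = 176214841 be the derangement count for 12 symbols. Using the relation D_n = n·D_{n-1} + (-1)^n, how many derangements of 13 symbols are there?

D_13 = 13·176214841 - 1 = 2290792932.

2290792932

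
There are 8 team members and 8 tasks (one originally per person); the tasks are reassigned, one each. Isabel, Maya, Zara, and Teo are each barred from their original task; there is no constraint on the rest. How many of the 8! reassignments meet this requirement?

Inclusion-exclusion on the 4 forbidden self-matches:
Σ_{j=0}^{4} (-1)^j C(4,j)(8-j)!
= C(4,0)·8! - C(4,1)·7! + C(4,2)·6! - C(4,3)·5! + C(4,4)·4!
= 40320 - 20160 + 4320 - 480 + 24
= 24024

24024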